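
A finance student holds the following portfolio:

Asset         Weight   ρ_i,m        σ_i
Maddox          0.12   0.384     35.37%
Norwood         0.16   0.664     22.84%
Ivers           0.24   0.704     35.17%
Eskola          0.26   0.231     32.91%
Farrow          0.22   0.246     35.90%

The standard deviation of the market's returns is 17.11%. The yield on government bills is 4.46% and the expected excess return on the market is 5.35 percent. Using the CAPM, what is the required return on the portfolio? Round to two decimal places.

β_Maddox = 0.384 × 35.37% / 17.11% = 0.7938
β_Norwood = 0.664 × 22.84% / 17.11% = 0.8864
β_Ivers = 0.704 × 35.17% / 17.11% = 1.4471
β_Eskola = 0.231 × 32.91% / 17.11% = 0.4443
β_Farrow = 0.246 × 35.90% / 17.11% = 0.5162
β_P = Σ w_i β_i = 0.12×0.7938 + 0.16×0.8864 + 0.24×1.4471 + 0.26×0.4443 + 0.22×0.5162 = 0.8135
E(R_P) = R_f + β_P × MRP = 4.46% + 0.8135 × 5.35% = 8.81%

8.81%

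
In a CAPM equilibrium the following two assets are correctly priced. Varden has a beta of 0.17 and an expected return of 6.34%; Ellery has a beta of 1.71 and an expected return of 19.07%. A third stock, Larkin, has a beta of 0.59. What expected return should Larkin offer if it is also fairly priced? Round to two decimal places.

MRP (SML slope) = (19.07% − 6.34%) / (1.71 − 0.17) = 12.73% / 1.54 = 8.2662%
R_f (intercept) = 6.34% − 0.17 × 8.2662% = 4.9347%
E(R_Larkin) = R_f + β × MRP = 4.9347% + 0.59 × 8.2662% = 9.81%

9.81%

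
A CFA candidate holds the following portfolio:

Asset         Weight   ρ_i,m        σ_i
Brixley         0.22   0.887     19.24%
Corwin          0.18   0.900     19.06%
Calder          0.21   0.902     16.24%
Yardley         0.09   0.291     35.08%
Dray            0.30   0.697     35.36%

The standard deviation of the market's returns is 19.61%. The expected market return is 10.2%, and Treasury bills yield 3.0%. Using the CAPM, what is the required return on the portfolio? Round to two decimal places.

β_Brixley = 0.887 × 19.24% / 19.61% = 0.8703
β_Corwin = 0.900 × 19.06% / 19.61% = 0.8748
β_Calder = 0.902 × 16.24% / 19.61% = 0.7470
β_Yardley = 0.291 × 35.08% / 19.61% = 0.5206
β_Dray = 0.697 × 35.36% / 19.61% = 1.2568
β_P = Σ w_i β_i = 0.22×0.8703 + 0.18×0.8748 + 0.21×0.7470 + 0.09×0.5206 + 0.30×1.2568 = 0.9297
MRP = 10.2% − 3.0% = 7.20%
E(R_P) = R_f + β_P × MRP = 3.0% + 0.9297 × 7.2% = 9.69%

9.69%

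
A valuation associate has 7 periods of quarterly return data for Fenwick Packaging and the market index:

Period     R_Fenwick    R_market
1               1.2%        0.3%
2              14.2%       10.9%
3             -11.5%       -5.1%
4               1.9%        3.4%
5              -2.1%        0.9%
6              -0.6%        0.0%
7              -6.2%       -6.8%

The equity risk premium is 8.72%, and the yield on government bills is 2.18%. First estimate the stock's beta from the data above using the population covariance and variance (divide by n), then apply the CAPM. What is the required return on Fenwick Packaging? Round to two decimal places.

13.51%

Mean R_i = (1.2 + 14.2 − 11.5 + 1.9 − 2.1 − 0.6 − 6.2) / 7 = -0.4429%
Mean R_m = (0.3 + 10.9 − 5.1 + 3.4 + 0.9 + 0.0 − 6.8) / 7 = 0.5143%
Σ(R_i − R̄_i)(R_m − R̄_m) = 262.1143  ⇒  Cov = 262.1143 / 7 = 37.4449
Σ(R_m − R̄_m)² = 201.6686  ⇒  Var(R_m) = 201.6686 / 7 = 28.8098
β = Cov / Var(R_m) = 37.4449 / 28.8098 = 1.2997
E(R) = R_f + β × MRP = 2.18% + 1.2997 × 8.72% = 13.51%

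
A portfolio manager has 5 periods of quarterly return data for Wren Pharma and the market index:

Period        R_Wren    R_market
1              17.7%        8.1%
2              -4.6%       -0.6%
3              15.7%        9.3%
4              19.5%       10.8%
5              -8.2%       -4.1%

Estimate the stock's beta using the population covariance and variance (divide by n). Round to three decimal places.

1.983

Mean R_i = (17.7 − 4.6 + 15.7 + 19.5 − 8.2) / 5 = 8.0200%
Mean R_m = (8.1 − 0.6 + 9.3 + 10.8 − 4.1) / 5 = 4.7000%
Σ(R_i − R̄_i)(R_m − R̄_m) = 347.8900  ⇒  Cov = 347.8900 / 5 = 69.5780
Σ(R_m − R̄_m)² = 175.4600  ⇒  Var(R_m) = 175.4600 / 5 = 35.0920
β = Cov / Var(R_m) = 69.5780 / 35.0920 = 1.9827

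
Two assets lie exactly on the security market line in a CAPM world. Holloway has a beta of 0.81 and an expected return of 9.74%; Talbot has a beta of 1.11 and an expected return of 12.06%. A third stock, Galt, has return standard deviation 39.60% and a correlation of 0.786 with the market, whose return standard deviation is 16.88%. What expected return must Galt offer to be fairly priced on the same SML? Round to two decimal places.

17.74%

MRP = (12.06% − 9.74%) / (1.11 − 0.81) = 7.7333%
R_f = 9.74% − 0.81 × 7.7333% = 3.4760%
β_Galt = ρ·σ_i/σ_m = 0.786 × 39.60 / 16.88 = 1.8439
E(R_Galt) = R_f + β × MRP = 3.4760% + 1.8439 × 7.7333% = 17.74%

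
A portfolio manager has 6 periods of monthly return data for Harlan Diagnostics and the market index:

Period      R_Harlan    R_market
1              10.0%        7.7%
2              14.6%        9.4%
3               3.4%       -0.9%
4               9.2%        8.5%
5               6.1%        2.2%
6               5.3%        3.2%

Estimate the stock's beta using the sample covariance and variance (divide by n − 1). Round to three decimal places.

0.896

Mean R_i = (10.0 + 14.6 + 3.4 + 9.2 + 6.1 + 5.3) / 6 = 8.1000%
Mean R_m = (7.7 + 9.4 − 0.9 + 8.5 + 2.2 + 3.2) / 6 = 5.0167%
Σ(R_i − R̄_i)(R_m − R̄_m) = 75.9500  ⇒  Cov = 75.9500 / 5 = 15.1900
Σ(R_m − R̄_m)² = 84.7883  ⇒  Var(R_m) = 84.7883 / 5 = 16.9577
β = Cov / Var(R_m) = 15.1900 / 16.9577 = 0.8958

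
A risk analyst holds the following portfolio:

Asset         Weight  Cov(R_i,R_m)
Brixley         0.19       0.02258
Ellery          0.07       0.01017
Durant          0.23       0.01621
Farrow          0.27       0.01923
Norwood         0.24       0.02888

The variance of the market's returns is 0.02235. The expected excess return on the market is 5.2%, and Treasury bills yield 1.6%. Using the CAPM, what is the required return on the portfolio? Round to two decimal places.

β_Brixley = 0.02258 / 0.02235 = 1.0103
β_Ellery = 0.01017 / 0.02235 = 0.4550
β_Durant = 0.01621 / 0.02235 = 0.7253
β_Farrow = 0.01923 / 0.02235 = 0.8604
β_Norwood = 0.02888 / 0.02235 = 1.2922
β_P = Σ w_i β_i = 0.19×1.0103 + 0.07×0.4550 + 0.23×0.7253 + 0.27×0.8604 + 0.24×1.2922 = 0.9331
E(R_P) = R_f + β_P × MRP = 1.6% + 0.9331 × 5.2% = 6.45%

6.45%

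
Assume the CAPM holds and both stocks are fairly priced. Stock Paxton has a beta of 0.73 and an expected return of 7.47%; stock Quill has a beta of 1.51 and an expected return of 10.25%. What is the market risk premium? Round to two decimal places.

Both satisfy E(R) = R_f + β·MRP, so the slope of the SML is
MRP = (10.25% − 7.47%) / (1.51 − 0.73) = 2.78% / 0.78 = 3.5641%

3.56%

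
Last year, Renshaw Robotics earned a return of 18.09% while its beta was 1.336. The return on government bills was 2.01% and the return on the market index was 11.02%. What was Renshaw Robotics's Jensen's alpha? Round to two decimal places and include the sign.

Market excess return = 11.02% − 2.01% = 9.01%
CAPM benchmark = R_f + β(R_m − R_f) = 2.01% + 1.336 × 9.01% = 14.04736%
α = actual − benchmark = 18.09% − 14.04736% = +4.04%

+4.04%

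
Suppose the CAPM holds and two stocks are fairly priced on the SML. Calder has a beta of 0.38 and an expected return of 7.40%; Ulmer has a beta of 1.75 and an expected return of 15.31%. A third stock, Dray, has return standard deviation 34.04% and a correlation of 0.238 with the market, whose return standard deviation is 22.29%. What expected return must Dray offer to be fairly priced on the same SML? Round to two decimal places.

7.30%

MRP = (15.31% − 7.40%) / (1.75 − 0.38) = 5.7737%
R_f = 7.40% − 0.38 × 5.7737% = 5.2060%
β_Dray = ρ·σ_i/σ_m = 0.238 × 34.04 / 22.29 = 0.3635
E(R_Dray) = R_f + β × MRP = 5.2060% + 0.3635 × 5.7737% = 7.30%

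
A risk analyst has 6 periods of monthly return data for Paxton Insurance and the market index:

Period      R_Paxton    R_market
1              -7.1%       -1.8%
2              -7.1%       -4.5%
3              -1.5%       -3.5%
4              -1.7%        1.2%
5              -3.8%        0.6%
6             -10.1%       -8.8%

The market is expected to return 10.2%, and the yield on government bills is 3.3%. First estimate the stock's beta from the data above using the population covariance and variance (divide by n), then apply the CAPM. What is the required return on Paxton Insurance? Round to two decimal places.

8.06%

Mean R_i = (-7.1 − 7.1 − 1.5 − 1.7 − 3.8 − 10.1) / 6 = -5.2167%
Mean R_m = (-1.8 − 4.5 − 3.5 + 1.2 + 0.6 − 8.8) / 6 = -2.8000%
Σ(R_i − R̄_i)(R_m − R̄_m) = 46.9000  ⇒  Cov = 46.9000 / 6 = 7.8167
Σ(R_m − R̄_m)² = 67.9400  ⇒  Var(R_m) = 67.9400 / 6 = 11.3233
β = Cov / Var(R_m) = 7.8167 / 11.3233 = 0.6903
MRP = 10.2% − 3.3% = 6.90%
E(R) = R_f + β × MRP = 3.3% + 0.6903 × 6.9% = 8.06%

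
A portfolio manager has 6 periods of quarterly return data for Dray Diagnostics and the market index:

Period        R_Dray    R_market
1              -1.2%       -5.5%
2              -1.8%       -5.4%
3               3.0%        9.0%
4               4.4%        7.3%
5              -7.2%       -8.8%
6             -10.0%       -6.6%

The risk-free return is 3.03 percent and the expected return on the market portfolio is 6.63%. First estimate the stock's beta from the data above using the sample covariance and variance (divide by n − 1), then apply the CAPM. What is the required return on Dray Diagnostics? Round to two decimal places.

Mean R_i = (-1.2 − 1.8 + 3.0 + 4.4 − 7.2 − 10.0) / 6 = -2.1333%
Mean R_m = (-5.5 − 5.4 + 9.0 + 7.3 − 8.8 − 6.6) / 6 = -1.6667%
Σ(R_i − R̄_i)(R_m − R̄_m) = 183.4667  ⇒  Cov = 183.4667 / 5 = 36.6933
Σ(R_m − R̄_m)² = 298.0333  ⇒  Var(R_m) = 298.0333 / 5 = 59.6067
β = Cov / Var(R_m) = 36.6933 / 59.6067 = 0.6156
MRP = 6.63% − 3.03% = 3.60%
E(R) = R_f + β × MRP = 3.03% + 0.6156 × 3.60% = 5.25%

5.25%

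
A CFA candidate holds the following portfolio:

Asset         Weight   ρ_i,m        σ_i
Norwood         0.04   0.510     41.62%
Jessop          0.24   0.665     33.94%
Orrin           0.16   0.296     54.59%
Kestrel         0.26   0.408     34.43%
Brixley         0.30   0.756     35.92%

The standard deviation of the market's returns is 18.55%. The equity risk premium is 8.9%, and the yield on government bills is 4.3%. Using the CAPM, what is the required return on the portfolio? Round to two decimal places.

β_Norwood = 0.510 × 41.62% / 18.55% = 1.1443
β_Jessop = 0.665 × 33.94% / 18.55% = 1.2167
β_Orrin = 0.296 × 54.59% / 18.55% = 0.8711
β_Kestrel = 0.408 × 34.43% / 18.55% = 0.7573
β_Brixley = 0.756 × 35.92% / 18.55% = 1.4639
β_P = Σ w_i β_i = 0.04×1.1443 + 0.24×1.2167 + 0.16×0.8711 + 0.26×0.7573 + 0.30×1.4639 = 1.1132
E(R_P) = R_f + β_P × MRP = 4.3% + 1.1132 × 8.9% = 14.21%

14.21%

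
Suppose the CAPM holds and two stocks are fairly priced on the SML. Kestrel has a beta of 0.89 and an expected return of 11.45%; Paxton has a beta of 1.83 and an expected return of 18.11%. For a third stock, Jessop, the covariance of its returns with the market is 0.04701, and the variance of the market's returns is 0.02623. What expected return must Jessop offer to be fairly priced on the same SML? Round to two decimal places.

17.84%

MRP = (18.11% − 11.45%) / (1.83 − 0.89) = 7.0851%
R_f = 11.45% − 0.89 × 7.0851% = 5.1443%
β_Jessop = Cov / Var(R_m) = 0.04701 / 0.02623 = 1.7922
E(R_Jessop) = R_f + β × MRP = 5.1443% + 1.7922 × 7.0851% = 17.84%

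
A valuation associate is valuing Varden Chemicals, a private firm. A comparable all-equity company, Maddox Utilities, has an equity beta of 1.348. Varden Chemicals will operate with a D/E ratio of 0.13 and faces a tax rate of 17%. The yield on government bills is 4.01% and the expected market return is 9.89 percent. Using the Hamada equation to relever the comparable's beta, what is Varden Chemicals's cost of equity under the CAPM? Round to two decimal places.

β_L = β_U × [1 + (1 − t)(D/E)] = 1.348 × [1 + (1 − 0.17) × 0.13]
    = 1.348 × [1 + 0.83 × 0.13] = 1.348 × 1.1079 = 1.4934
MRP = 9.89% − 4.01% = 5.88%
E(R) = R_f + β_L × MRP = 4.01% + 1.4934 × 5.88% = 12.79%

12.79%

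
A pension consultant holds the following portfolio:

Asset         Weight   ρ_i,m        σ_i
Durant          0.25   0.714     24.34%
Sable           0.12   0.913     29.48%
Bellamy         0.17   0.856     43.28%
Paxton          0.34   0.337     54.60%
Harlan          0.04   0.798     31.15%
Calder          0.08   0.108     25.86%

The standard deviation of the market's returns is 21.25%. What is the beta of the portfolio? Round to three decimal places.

1.005

β_Durant = 0.714 × 24.34% / 21.25% = 0.8178
β_Sable = 0.913 × 29.48% / 21.25% = 1.2666
β_Bellamy = 0.856 × 43.28% / 21.25% = 1.7434
β_Paxton = 0.337 × 54.60% / 21.25% = 0.8659
β_Harlan = 0.798 × 31.15% / 21.25% = 1.1698
β_Calder = 0.108 × 25.86% / 21.25% = 0.1314
β_P = Σ w_i β_i = 0.25×0.8178 + 0.12×1.2666 + 0.17×1.7434 + 0.34×0.8659 + 0.04×1.1698 + 0.08×0.1314 = 1.0045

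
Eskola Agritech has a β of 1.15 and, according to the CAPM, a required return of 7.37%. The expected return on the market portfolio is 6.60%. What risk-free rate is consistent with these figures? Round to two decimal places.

1.47%

E(R) = R_f + β(E(R_m) − R_f) = R_f(1 − β) + β·E(R_m)
7.37% = R_f × (1 − 1.15) + 1.15 × 6.60%
7.37% = R_f × -0.15 + 7.5900%
R_f = (7.37% − 7.5900%) / -0.15 = 1.47%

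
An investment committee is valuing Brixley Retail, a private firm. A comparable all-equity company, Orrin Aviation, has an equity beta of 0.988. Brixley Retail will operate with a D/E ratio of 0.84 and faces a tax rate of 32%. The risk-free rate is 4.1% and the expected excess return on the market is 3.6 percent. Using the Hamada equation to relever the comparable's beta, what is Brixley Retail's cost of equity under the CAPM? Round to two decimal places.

β_L = β_U × [1 + (1 − t)(D/E)] = 0.988 × [1 + (1 − 0.32) × 0.84]
    = 0.988 × [1 + 0.68 × 0.84] = 0.988 × 1.5712 = 1.5523
E(R) = R_f + β_L × MRP = 4.1% + 1.5523 × 3.6% = 9.69%

9.69%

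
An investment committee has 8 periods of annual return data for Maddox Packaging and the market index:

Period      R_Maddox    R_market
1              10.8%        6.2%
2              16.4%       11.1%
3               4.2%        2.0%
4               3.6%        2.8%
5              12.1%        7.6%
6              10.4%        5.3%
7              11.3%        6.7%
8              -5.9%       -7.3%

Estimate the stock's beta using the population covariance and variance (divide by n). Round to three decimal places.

Mean R_i = (10.8 + 16.4 + 4.2 + 3.6 + 12.1 + 10.4 + 11.3 − 5.9) / 8 = 7.8625%
Mean R_m = (6.2 + 11.1 + 2.0 + 2.8 + 7.6 + 5.3 + 6.7 − 7.3) / 8 = 4.3000%
Σ(R_i − R̄_i)(R_m − R̄_m) = 262.8700  ⇒  Cov = 262.8700 / 8 = 32.8588
Σ(R_m − R̄_m)² = 209.6000  ⇒  Var(R_m) = 209.6000 / 8 = 26.2000
β = Cov / Var(R_m) = 32.8588 / 26.2000 = 1.2542

1.254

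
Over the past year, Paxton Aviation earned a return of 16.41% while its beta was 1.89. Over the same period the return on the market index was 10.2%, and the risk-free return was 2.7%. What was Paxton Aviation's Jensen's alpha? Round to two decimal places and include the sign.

-0.47%

Market excess return = 10.2% − 2.7% = 7.50%
CAPM benchmark = R_f + β(R_m − R_f) = 2.7% + 1.89 × 7.5% = 16.8750%
α = actual − benchmark = 16.41% − 16.8750% = -0.47%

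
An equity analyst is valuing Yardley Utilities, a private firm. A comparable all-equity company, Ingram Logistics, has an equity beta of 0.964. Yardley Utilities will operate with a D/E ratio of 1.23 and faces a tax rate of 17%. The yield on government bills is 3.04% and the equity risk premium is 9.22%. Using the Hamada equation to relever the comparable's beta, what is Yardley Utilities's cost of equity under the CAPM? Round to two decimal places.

β_L = β_U × [1 + (1 − t)(D/E)] = 0.964 × [1 + (1 − 0.17) × 1.23]
    = 0.964 × [1 + 0.83 × 1.23] = 0.964 × 2.0209 = 1.9481
E(R) = R_f + β_L × MRP = 3.04% + 1.9481 × 9.22% = 21.00%

21.00%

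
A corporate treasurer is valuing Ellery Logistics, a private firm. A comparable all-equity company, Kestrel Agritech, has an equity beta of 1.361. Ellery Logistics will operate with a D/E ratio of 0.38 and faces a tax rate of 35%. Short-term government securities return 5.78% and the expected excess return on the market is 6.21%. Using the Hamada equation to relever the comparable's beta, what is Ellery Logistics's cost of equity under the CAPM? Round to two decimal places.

β_L = β_U × [1 + (1 − t)(D/E)] = 1.361 × [1 + (1 − 0.35) × 0.38]
    = 1.361 × [1 + 0.65 × 0.38] = 1.361 × 1.2470 = 1.6972
E(R) = R_f + β_L × MRP = 5.78% + 1.6972 × 6.21% = 16.32%

16.32%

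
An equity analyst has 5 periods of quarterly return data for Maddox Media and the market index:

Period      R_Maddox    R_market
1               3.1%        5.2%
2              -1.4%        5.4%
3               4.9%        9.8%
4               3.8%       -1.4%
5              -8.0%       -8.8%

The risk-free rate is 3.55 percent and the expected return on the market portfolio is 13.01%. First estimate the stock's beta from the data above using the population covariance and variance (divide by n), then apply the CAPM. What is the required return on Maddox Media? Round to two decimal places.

Mean R_i = (3.1 − 1.4 + 4.9 + 3.8 − 8.0) / 5 = 0.4800%
Mean R_m = (5.2 + 5.4 + 9.8 − 1.4 − 8.8) / 5 = 2.0400%
Σ(R_i − R̄_i)(R_m − R̄_m) = 116.7640  ⇒  Cov = 116.7640 / 5 = 23.3528
Σ(R_m − R̄_m)² = 210.8320  ⇒  Var(R_m) = 210.8320 / 5 = 42.1664
β = Cov / Var(R_m) = 23.3528 / 42.1664 = 0.5538
MRP = 13.01% − 3.55% = 9.46%
E(R) = R_f + β × MRP = 3.55% + 0.5538 × 9.46% = 8.79%

8.79%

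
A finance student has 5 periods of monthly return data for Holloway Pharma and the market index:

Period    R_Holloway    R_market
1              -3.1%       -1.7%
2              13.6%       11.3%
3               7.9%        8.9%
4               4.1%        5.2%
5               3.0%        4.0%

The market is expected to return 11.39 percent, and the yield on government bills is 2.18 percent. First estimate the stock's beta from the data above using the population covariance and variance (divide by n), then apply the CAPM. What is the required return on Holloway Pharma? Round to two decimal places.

Mean R_i = (-3.1 + 13.6 + 7.9 + 4.1 + 3.0) / 5 = 5.1000%
Mean R_m = (-1.7 + 11.3 + 8.9 + 5.2 + 4.0) / 5 = 5.5400%
Σ(R_i − R̄_i)(R_m − R̄_m) = 121.3100  ⇒  Cov = 121.3100 / 5 = 24.2620
Σ(R_m − R̄_m)² = 99.3720  ⇒  Var(R_m) = 99.3720 / 5 = 19.8744
β = Cov / Var(R_m) = 24.2620 / 19.8744 = 1.2208
MRP = 11.39% − 2.18% = 9.21%
E(R) = R_f + β × MRP = 2.18% + 1.2208 × 9.21% = 13.42%

13.42%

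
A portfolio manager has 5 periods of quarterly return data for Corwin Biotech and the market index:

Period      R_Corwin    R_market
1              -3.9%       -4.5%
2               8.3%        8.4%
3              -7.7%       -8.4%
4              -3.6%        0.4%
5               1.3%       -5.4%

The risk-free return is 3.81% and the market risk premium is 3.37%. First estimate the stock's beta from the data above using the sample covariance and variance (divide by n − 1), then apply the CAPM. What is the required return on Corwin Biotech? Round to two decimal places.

Mean R_i = (-3.9 + 8.3 − 7.7 − 3.6 + 1.3) / 5 = -1.1200%
Mean R_m = (-4.5 + 8.4 − 8.4 + 0.4 − 5.4) / 5 = -1.9000%
Σ(R_i − R̄_i)(R_m − R̄_m) = 132.8500  ⇒  Cov = 132.8500 / 4 = 33.2125
Σ(R_m − R̄_m)² = 172.6400  ⇒  Var(R_m) = 172.6400 / 4 = 43.1600
β = Cov / Var(R_m) = 33.2125 / 43.1600 = 0.7695
E(R) = R_f + β × MRP = 3.81% + 0.7695 × 3.37% = 6.40%

6.40%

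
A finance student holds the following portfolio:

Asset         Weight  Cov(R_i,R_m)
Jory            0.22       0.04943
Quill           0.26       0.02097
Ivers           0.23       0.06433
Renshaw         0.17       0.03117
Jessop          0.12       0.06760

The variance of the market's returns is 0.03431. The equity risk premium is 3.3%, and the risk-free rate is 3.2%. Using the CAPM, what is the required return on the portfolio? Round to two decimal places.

7.48%

β_Jory = 0.04943 / 0.03431 = 1.4407
β_Quill = 0.02097 / 0.03431 = 0.6112
β_Ivers = 0.06433 / 0.03431 = 1.8750
β_Renshaw = 0.03117 / 0.03431 = 0.9085
β_Jessop = 0.06760 / 0.03431 = 1.9703
β_P = Σ w_i β_i = 0.22×1.4407 + 0.26×0.6112 + 0.23×1.8750 + 0.17×0.9085 + 0.12×1.9703 = 1.2980
E(R_P) = R_f + β_P × MRP = 3.2% + 1.2980 × 3.3% = 7.48%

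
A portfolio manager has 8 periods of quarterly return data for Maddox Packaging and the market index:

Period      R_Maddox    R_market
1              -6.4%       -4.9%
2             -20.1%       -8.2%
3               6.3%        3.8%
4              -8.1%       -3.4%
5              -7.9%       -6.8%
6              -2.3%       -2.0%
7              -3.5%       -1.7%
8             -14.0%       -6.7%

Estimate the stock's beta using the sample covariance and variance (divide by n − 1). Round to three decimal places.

1.898

Mean R_i = (-6.4 − 20.1 + 6.3 − 8.1 − 7.9 − 2.3 − 3.5 − 14.0) / 8 = -7.0000%
Mean R_m = (-4.9 − 8.2 + 3.8 − 3.4 − 6.8 − 2.0 − 1.7 − 6.7) / 8 = -3.7375%
Σ(R_i − R̄_i)(R_m − R̄_m) = 196.4300  ⇒  Cov = 196.4300 / 7 = 28.0614
Σ(R_m − R̄_m)² = 103.5188  ⇒  Var(R_m) = 103.5188 / 7 = 14.7884
β = Cov / Var(R_m) = 28.0614 / 14.7884 = 1.8975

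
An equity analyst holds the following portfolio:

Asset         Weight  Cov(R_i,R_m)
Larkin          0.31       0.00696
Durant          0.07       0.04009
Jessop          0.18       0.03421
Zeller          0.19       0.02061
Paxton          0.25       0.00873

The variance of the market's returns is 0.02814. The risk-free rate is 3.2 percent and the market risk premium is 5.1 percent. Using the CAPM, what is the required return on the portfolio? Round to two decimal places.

6.32%

β_Larkin = 0.00696 / 0.02814 = 0.2473
β_Durant = 0.04009 / 0.02814 = 1.4247
β_Jessop = 0.03421 / 0.02814 = 1.2157
β_Zeller = 0.02061 / 0.02814 = 0.7324
β_Paxton = 0.00873 / 0.02814 = 0.3102
β_P = Σ w_i β_i = 0.31×0.2473 + 0.07×1.4247 + 0.18×1.2157 + 0.19×0.7324 + 0.25×0.3102 = 0.6119
E(R_P) = R_f + β_P × MRP = 3.2% + 0.6119 × 5.1% = 6.32%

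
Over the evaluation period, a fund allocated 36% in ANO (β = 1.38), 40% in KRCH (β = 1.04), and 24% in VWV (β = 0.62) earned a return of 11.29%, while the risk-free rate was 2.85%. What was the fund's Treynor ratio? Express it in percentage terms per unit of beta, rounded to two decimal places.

7.95%

β_P = 0.36×1.38 + 0.40×1.04 + 0.24×0.62 = 1.0616
Treynor = (R_P − R_f) / β_P = (11.29% − 2.85%) / 1.0616 = 8.44% / 1.0616 = 7.95%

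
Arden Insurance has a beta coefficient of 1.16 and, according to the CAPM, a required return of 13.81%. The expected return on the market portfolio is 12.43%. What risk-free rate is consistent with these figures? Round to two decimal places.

3.81%

E(R) = R_f + β(E(R_m) − R_f) = R_f(1 − β) + β·E(R_m)
13.81% = R_f × (1 − 1.16) + 1.16 × 12.43%
13.81% = R_f × -0.16 + 14.4188%
R_f = (13.81% − 14.4188%) / -0.16 = 3.81%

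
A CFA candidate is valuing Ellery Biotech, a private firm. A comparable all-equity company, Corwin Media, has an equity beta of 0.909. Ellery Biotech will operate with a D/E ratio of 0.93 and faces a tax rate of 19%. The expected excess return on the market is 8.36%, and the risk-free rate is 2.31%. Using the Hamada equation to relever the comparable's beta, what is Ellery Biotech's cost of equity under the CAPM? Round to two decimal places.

β_L = β_U × [1 + (1 − t)(D/E)] = 0.909 × [1 + (1 − 0.19) × 0.93]
    = 0.909 × [1 + 0.81 × 0.93] = 0.909 × 1.7533 = 1.5937
E(R) = R_f + β_L × MRP = 2.31% + 1.5937 × 8.36% = 15.63%

15.63%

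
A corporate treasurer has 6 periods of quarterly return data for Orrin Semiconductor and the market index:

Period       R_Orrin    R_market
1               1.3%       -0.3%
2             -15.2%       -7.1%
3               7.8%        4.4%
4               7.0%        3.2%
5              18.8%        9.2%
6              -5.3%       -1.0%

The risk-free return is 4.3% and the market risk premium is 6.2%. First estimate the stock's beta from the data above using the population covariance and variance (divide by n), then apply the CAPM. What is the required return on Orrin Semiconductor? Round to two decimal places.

17.28%

Mean R_i = (1.3 − 15.2 + 7.8 + 7.0 + 18.8 − 5.3) / 6 = 2.4000%
Mean R_m = (-0.3 − 7.1 + 4.4 + 3.2 + 9.2 − 1.0) / 6 = 1.4000%
Σ(R_i − R̄_i)(R_m − R̄_m) = 322.3500  ⇒  Cov = 322.3500 / 6 = 53.7250
Σ(R_m − R̄_m)² = 153.9800  ⇒  Var(R_m) = 153.9800 / 6 = 25.6633
β = Cov / Var(R_m) = 53.7250 / 25.6633 = 2.0935
E(R) = R_f + β × MRP = 4.3% + 2.0935 × 6.2% = 17.28%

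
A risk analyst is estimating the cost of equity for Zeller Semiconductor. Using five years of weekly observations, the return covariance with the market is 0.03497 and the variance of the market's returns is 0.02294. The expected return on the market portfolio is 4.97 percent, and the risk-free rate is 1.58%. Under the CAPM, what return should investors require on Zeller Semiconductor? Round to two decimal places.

β = Cov(R_i, R_m) / Var(R_m) = 0.03497 / 0.02294 = 1.5244
MRP = 4.97% − 1.58% = 3.39%
E(R) = R_f + β × MRP = 1.58% + 1.5244 × 3.39% = 6.75%

6.75%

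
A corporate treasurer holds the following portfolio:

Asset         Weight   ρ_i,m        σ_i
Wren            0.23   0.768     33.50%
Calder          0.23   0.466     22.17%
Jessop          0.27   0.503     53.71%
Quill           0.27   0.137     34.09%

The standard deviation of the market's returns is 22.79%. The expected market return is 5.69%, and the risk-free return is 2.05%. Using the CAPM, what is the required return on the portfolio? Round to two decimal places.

4.74%

β_Wren = 0.768 × 33.50% / 22.79% = 1.1289
β_Calder = 0.466 × 22.17% / 22.79% = 0.4533
β_Jessop = 0.503 × 53.71% / 22.79% = 1.1854
β_Quill = 0.137 × 34.09% / 22.79% = 0.2049
β_P = Σ w_i β_i = 0.23×1.1289 + 0.23×0.4533 + 0.27×1.1854 + 0.27×0.2049 = 0.7393
MRP = 5.69% − 2.05% = 3.64%
E(R_P) = R_f + β_P × MRP = 2.05% + 0.7393 × 3.64% = 4.74%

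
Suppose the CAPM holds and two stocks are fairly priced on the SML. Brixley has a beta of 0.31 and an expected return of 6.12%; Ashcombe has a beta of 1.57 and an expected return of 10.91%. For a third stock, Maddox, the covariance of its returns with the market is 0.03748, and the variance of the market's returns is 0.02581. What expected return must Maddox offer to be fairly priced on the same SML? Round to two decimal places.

10.46%

MRP = (10.91% − 6.12%) / (1.57 − 0.31) = 3.8016%
R_f = 6.12% − 0.31 × 3.8016% = 4.9415%
β_Maddox = Cov / Var(R_m) = 0.03748 / 0.02581 = 1.4522
E(R_Maddox) = R_f + β × MRP = 4.9415% + 1.4522 × 3.8016% = 10.46%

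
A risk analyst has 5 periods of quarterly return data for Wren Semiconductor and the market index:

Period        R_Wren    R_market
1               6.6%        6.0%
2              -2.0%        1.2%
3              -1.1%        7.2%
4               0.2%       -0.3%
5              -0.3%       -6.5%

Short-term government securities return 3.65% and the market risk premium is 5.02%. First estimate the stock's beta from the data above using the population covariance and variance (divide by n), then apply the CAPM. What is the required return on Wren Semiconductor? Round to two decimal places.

4.74%

Mean R_i = (6.6 − 2.0 − 1.1 + 0.2 − 0.3) / 5 = 0.6800%
Mean R_m = (6.0 + 1.2 + 7.2 − 0.3 − 6.5) / 5 = 1.5200%
Σ(R_i − R̄_i)(R_m − R̄_m) = 26.0020  ⇒  Cov = 26.0020 / 5 = 5.2004
Σ(R_m − R̄_m)² = 120.0680  ⇒  Var(R_m) = 120.0680 / 5 = 24.0136
β = Cov / Var(R_m) = 5.2004 / 24.0136 = 0.2166
E(R) = R_f + β × MRP = 3.65% + 0.2166 × 5.02% = 4.74%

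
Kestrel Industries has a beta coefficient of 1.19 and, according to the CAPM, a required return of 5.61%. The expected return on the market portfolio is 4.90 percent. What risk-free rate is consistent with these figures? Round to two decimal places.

1.16%

E(R) = R_f + β(E(R_m) − R_f) = R_f(1 − β) + β·E(R_m)
5.61% = R_f × (1 − 1.19) + 1.19 × 4.90%
5.61% = R_f × -0.19 + 5.8310%
R_f = (5.61% − 5.8310%) / -0.19 = 1.16%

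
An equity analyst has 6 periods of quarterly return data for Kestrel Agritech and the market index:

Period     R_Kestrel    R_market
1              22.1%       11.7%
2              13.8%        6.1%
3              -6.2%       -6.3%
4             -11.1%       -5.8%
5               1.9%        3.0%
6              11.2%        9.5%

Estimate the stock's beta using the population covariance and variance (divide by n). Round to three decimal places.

1.586

Mean R_i = (22.1 + 13.8 − 6.2 − 11.1 + 1.9 + 11.2) / 6 = 5.2833%
Mean R_m = (11.7 + 6.1 − 6.3 − 5.8 + 3.0 + 9.5) / 6 = 3.0333%
Σ(R_i − R̄_i)(R_m − R̄_m) = 462.1333  ⇒  Cov = 462.1333 / 6 = 77.0222
Σ(R_m − R̄_m)² = 291.4733  ⇒  Var(R_m) = 291.4733 / 6 = 48.5789
β = Cov / Var(R_m) = 77.0222 / 48.5789 = 1.5855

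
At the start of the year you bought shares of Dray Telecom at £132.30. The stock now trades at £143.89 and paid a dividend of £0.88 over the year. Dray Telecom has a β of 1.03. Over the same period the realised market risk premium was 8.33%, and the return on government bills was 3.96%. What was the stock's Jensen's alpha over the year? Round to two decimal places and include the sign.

-3.11%

Realised HPR = (P1 + D1 − P0) / P0 = (143.89 + 0.88 − 132.30) / 132.30 = 12.47 / 132.30 = 9.4255%
CAPM required = R_f + β·MRP = 3.96% + 1.03 × 8.33% = 12.5399%
α = realised − required = 9.4255% − 12.5399% = -3.11%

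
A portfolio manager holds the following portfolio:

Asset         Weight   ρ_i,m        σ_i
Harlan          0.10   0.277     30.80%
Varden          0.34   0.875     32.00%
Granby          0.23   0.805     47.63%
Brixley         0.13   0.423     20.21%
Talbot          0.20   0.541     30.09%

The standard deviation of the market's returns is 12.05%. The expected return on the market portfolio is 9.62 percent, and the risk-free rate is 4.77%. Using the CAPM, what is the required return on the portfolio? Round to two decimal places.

β_Harlan = 0.277 × 30.80% / 12.05% = 0.7080
β_Varden = 0.875 × 32.00% / 12.05% = 2.3237
β_Granby = 0.805 × 47.63% / 12.05% = 3.1819
β_Brixley = 0.423 × 20.21% / 12.05% = 0.7094
β_Talbot = 0.541 × 30.09% / 12.05% = 1.3509
β_P = Σ w_i β_i = 0.10×0.7080 + 0.34×2.3237 + 0.23×3.1819 + 0.13×0.7094 + 0.20×1.3509 = 1.9551
MRP = 9.62% − 4.77% = 4.85%
E(R_P) = R_f + β_P × MRP = 4.77% + 1.9551 × 4.85% = 14.25%

14.25%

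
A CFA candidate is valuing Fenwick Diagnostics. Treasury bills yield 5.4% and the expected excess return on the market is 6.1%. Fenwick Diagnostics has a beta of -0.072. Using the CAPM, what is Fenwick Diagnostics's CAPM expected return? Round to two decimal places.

4.96%

E(R) = R_f + β × MRP = 5.4% + -0.072 × 6.1% = 4.96%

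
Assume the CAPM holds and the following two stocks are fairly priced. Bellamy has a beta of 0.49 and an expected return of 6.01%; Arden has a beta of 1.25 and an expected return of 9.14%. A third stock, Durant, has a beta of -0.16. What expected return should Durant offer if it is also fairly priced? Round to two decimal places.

MRP (SML slope) = (9.14% − 6.01%) / (1.25 − 0.49) = 3.13% / 0.76 = 4.1184%
R_f (intercept) = 6.01% − 0.49 × 4.1184% = 3.9920%
E(R_Durant) = R_f + β × MRP = 3.9920% + -0.16 × 4.1184% = 3.33%

3.33%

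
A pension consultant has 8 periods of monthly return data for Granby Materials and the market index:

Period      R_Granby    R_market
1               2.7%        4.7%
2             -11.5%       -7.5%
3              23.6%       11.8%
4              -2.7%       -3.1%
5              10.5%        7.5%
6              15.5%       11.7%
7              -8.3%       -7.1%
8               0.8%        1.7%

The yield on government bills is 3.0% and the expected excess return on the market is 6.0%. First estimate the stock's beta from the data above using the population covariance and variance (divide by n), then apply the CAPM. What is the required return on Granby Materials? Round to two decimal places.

Mean R_i = (2.7 − 11.5 + 23.6 − 2.7 + 10.5 + 15.5 − 8.3 + 0.8) / 8 = 3.8250%
Mean R_m = (4.7 − 7.5 + 11.8 − 3.1 + 7.5 + 11.7 − 7.1 + 1.7) / 8 = 2.4625%
Σ(R_i − R̄_i)(R_m − R̄_m) = 630.8275  ⇒  Cov = 630.8275 / 8 = 78.8534
Σ(R_m − R̄_m)² = 425.1188  ⇒  Var(R_m) = 425.1188 / 8 = 53.1399
β = Cov / Var(R_m) = 78.8534 / 53.1399 = 1.4839
E(R) = R_f + β × MRP = 3.0% + 1.4839 × 6.0% = 11.90%

11.90%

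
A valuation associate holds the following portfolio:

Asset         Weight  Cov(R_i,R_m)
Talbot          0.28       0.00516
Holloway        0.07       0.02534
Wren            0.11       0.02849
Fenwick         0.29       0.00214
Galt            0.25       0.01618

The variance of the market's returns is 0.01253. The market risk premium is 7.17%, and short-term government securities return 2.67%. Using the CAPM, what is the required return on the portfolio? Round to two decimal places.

8.97%

β_Talbot = 0.00516 / 0.01253 = 0.4118
β_Holloway = 0.02534 / 0.01253 = 2.0223
β_Wren = 0.02849 / 0.01253 = 2.2737
β_Fenwick = 0.00214 / 0.01253 = 0.1708
β_Galt = 0.01618 / 0.01253 = 1.2913
β_P = Σ w_i β_i = 0.28×0.4118 + 0.07×2.0223 + 0.11×2.2737 + 0.29×0.1708 + 0.25×1.2913 = 0.8793
E(R_P) = R_f + β_P × MRP = 2.67% + 0.8793 × 7.17% = 8.97%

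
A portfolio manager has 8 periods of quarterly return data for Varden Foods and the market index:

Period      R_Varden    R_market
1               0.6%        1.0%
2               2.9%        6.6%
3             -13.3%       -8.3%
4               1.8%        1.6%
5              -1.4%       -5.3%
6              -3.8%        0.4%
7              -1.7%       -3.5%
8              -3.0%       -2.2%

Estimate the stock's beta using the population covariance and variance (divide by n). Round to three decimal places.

Mean R_i = (0.6 + 2.9 − 13.3 + 1.8 − 1.4 − 3.8 − 1.7 − 3.0) / 8 = -2.2375%
Mean R_m = (1.0 + 6.6 − 8.3 + 1.6 − 5.3 + 0.4 − 3.5 − 2.2) / 8 = -1.2125%
Σ(R_i − R̄_i)(R_m − R̄_m) = 129.7563  ⇒  Cov = 129.7563 / 8 = 16.2195
Σ(R_m − R̄_m)² = 149.5888  ⇒  Var(R_m) = 149.5888 / 8 = 18.6986
β = Cov / Var(R_m) = 16.2195 / 18.6986 = 0.8674

0.867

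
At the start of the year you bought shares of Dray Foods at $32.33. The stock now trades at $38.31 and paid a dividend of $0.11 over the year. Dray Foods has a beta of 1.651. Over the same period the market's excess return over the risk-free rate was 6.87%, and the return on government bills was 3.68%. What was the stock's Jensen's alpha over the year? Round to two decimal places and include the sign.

Realised HPR = (P1 + D1 − P0) / P0 = (38.31 + 0.11 − 32.33) / 32.33 = 6.09 / 32.33 = 18.8370%
CAPM required = R_f + β·MRP = 3.68% + 1.651 × 6.87% = 15.02237%
α = realised − required = 18.8370% − 15.02237% = +3.81%

+3.81%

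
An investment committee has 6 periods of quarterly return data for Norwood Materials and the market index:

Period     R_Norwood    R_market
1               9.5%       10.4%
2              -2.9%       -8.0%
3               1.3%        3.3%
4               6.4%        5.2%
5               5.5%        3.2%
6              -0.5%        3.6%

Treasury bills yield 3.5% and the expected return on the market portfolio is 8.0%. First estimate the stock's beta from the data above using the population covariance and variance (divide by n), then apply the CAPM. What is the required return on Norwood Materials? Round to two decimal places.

Mean R_i = (9.5 − 2.9 + 1.3 + 6.4 + 5.5 − 0.5) / 6 = 3.2167%
Mean R_m = (10.4 − 8.0 + 3.3 + 5.2 + 3.2 + 3.6) / 6 = 2.9500%
Σ(R_i − R̄_i)(R_m − R̄_m) = 118.4350  ⇒  Cov = 118.4350 / 6 = 19.7392
Σ(R_m − R̄_m)² = 181.0750  ⇒  Var(R_m) = 181.0750 / 6 = 30.1792
β = Cov / Var(R_m) = 19.7392 / 30.1792 = 0.6541
MRP = 8.0% − 3.5% = 4.50%
E(R) = R_f + β × MRP = 3.5% + 0.6541 × 4.5% = 6.44%

6.44%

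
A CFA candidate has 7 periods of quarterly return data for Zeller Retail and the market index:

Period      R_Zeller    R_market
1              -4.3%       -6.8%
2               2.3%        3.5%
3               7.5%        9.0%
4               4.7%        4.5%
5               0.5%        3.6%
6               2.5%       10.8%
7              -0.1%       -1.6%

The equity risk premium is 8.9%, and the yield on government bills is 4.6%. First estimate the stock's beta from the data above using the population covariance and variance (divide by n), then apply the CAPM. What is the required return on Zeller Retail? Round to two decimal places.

9.20%

Mean R_i = (-4.3 + 2.3 + 7.5 + 4.7 + 0.5 + 2.5 − 0.1) / 7 = 1.8714%
Mean R_m = (-6.8 + 3.5 + 9.0 + 4.5 + 3.6 + 10.8 − 1.6) / 7 = 3.2857%
Σ(R_i − R̄_i)(R_m − R̄_m) = 111.8571  ⇒  Cov = 111.8571 / 7 = 15.9796
Σ(R_m − R̄_m)² = 216.3286  ⇒  Var(R_m) = 216.3286 / 7 = 30.9041
β = Cov / Var(R_m) = 15.9796 / 30.9041 = 0.5171
E(R) = R_f + β × MRP = 4.6% + 0.5171 × 8.9% = 9.20%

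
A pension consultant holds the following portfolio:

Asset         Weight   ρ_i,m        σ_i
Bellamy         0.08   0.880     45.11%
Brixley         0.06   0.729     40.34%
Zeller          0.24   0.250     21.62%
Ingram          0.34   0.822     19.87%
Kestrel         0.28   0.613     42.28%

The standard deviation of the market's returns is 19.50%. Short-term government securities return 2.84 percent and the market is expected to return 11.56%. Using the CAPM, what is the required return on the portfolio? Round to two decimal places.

11.36%

β_Bellamy = 0.880 × 45.11% / 19.50% = 2.0357
β_Brixley = 0.729 × 40.34% / 19.50% = 1.5081
β_Zeller = 0.250 × 21.62% / 19.50% = 0.2772
β_Ingram = 0.822 × 19.87% / 19.50% = 0.8376
β_Kestrel = 0.613 × 42.28% / 19.50% = 1.3291
β_P = Σ w_i β_i = 0.08×2.0357 + 0.06×1.5081 + 0.24×0.2772 + 0.34×0.8376 + 0.28×1.3291 = 0.9768
MRP = 11.56% − 2.84% = 8.72%
E(R_P) = R_f + β_P × MRP = 2.84% + 0.9768 × 8.72% = 11.36%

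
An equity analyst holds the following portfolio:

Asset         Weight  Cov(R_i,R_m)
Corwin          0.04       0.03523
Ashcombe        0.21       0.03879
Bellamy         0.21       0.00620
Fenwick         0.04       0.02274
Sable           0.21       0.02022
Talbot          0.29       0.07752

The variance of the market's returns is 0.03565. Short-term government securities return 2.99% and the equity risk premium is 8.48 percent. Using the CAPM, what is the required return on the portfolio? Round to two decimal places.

12.15%

β_Corwin = 0.03523 / 0.03565 = 0.9882
β_Ashcombe = 0.03879 / 0.03565 = 1.0881
β_Bellamy = 0.00620 / 0.03565 = 0.1739
β_Fenwick = 0.02274 / 0.03565 = 0.6379
β_Sable = 0.02022 / 0.03565 = 0.5672
β_Talbot = 0.07752 / 0.03565 = 2.1745
β_P = Σ w_i β_i = 0.04×0.9882 + 0.21×1.0881 + 0.21×0.1739 + 0.04×0.6379 + 0.21×0.5672 + 0.29×2.1745 = 1.0798
E(R_P) = R_f + β_P × MRP = 2.99% + 1.0798 × 8.48% = 12.15%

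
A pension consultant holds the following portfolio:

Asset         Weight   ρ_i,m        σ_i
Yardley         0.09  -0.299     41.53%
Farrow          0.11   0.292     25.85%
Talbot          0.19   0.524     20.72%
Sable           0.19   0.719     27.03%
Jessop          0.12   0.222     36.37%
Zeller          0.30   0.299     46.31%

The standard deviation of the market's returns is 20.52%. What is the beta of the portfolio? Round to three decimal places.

β_Yardley = -0.299 × 41.53% / 20.52% = -0.6051
β_Farrow = 0.292 × 25.85% / 20.52% = 0.3678
β_Talbot = 0.524 × 20.72% / 20.52% = 0.5291
β_Sable = 0.719 × 27.03% / 20.52% = 0.9471
β_Jessop = 0.222 × 36.37% / 20.52% = 0.3935
β_Zeller = 0.299 × 46.31% / 20.52% = 0.6748
β_P = Σ w_i β_i = 0.09×-0.6051 + 0.11×0.3678 + 0.19×0.5291 + 0.19×0.9471 + 0.12×0.3935 + 0.30×0.6748 = 0.5161

0.516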